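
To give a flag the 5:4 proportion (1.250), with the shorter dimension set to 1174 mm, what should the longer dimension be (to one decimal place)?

1467.5 mm

5:4 = 1.25000.
Longer side = 1174 × 1.25000 ≈ 1467.500 → 1467.5 mm.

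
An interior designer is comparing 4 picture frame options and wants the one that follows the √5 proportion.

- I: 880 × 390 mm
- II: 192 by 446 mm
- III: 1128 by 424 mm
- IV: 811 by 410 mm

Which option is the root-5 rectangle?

Ratios (long/short): I ≈ 2.256; II ≈ 2.323; III ≈ 2.660; IV ≈ 1.978.
root-5 ≈ 2.236; option I is nearest (Δ 0.020).

I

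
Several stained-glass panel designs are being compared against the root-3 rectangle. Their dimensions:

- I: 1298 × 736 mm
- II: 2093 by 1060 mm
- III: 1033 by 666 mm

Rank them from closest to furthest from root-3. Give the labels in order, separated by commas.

I, III, II

I: 1298/736 ≈ 1.764 → |1.764 − 1.732| = 0.032
II: 2093/1060 ≈ 1.975 → |1.975 − 1.732| = 0.243
III: 1033/666 ≈ 1.551 → |1.551 − 1.732| = 0.181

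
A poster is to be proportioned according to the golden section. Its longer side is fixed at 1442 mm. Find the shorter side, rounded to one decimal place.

891.2 mm

golden ratio ≈ 1.61803.
Shorter side = 1442 ÷ 1.61803 ≈ 891.207 → 891.2 mm.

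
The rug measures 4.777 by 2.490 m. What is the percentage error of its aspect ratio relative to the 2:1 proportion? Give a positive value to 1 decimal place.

4.1%

Ratio = 4.777 / 2.490 ≈ 1.9185.
Ideal 2:1 = 2.0000. |1.9185 − 2.0000| / 2.0000 ≈ 4.07% → 4.1%.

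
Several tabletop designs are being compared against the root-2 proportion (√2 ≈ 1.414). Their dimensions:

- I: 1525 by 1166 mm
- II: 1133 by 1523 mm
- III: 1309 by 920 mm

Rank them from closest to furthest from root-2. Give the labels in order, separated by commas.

III, II, I

Ratios: I = 1525 / 1166 ≈ 1.308; II = 1523 / 1133 ≈ 1.344; III = 1309 / 920 ≈ 1.423.
|Δ from 1.414|: I 0.106; II 0.070; III 0.009.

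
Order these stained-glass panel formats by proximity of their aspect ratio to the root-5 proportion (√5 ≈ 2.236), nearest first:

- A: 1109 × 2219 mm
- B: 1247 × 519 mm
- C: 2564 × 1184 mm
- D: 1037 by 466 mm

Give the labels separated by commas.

A: 2219/1109 ≈ 2.001 → |2.001 − 2.236| = 0.235
B: 1247/519 ≈ 2.403 → |2.403 − 2.236| = 0.167
C: 2564/1184 ≈ 2.166 → |2.166 − 2.236| = 0.070
D: 1037/466 ≈ 2.225 → |2.225 − 2.236| = 0.011

D, C, B, A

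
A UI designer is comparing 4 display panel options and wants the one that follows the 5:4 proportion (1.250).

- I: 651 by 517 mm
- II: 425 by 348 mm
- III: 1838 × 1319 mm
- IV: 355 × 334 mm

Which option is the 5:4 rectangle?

Target 5:4 ≈ 1.250.
I: 1.259 (Δ0.009)  II: 1.221 (Δ0.029)  III: 1.393 (Δ0.143)  IV: 1.063 (Δ0.187)

I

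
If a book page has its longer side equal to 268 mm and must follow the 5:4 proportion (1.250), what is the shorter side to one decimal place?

5:4 = 1.25000.
Shorter side = 268 ÷ 1.25000 ≈ 214.400 → 214.4 mm.

214.4 mm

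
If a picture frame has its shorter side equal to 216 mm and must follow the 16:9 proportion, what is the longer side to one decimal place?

16:9 ≈ 1.77778.
Longer side = 216 × 1.77778 ≈ 384.000 → 384.0 mm.

384.0 mm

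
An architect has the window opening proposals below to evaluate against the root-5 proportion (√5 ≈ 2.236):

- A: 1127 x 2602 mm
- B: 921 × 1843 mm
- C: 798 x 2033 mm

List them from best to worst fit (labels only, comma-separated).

A, B, C

A: 2602/1127 ≈ 2.309 → |2.309 − 2.236| = 0.073
B: 1843/921 ≈ 2.001 → |2.001 − 2.236| = 0.235
C: 2033/798 ≈ 2.548 → |2.548 − 2.236| = 0.312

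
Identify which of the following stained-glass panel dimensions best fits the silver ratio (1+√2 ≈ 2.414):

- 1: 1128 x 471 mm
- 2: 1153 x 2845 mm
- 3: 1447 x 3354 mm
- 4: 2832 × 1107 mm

1

Target silver ratio ≈ 2.414.
1: 2.395 (Δ0.019)  2: 2.467 (Δ0.053)  3: 2.318 (Δ0.096)  4: 2.558 (Δ0.144)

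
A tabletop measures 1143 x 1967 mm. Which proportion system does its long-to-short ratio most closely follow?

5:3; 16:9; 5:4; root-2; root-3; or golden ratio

1967/1143 ≈ 1.721. Nearest candidates are root-3 (1.732, off by 0.011) and 5:3 (1.667, off by 0.054).

root-3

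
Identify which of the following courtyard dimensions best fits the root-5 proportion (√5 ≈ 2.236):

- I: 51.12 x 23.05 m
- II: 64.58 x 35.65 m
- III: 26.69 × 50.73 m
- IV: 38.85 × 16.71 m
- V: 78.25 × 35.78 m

I

Ratios (long/short): I ≈ 2.218; II ≈ 1.812; III ≈ 1.901; IV ≈ 2.325; V ≈ 2.187.
root-5 ≈ 2.236; option I is nearest (Δ 0.018).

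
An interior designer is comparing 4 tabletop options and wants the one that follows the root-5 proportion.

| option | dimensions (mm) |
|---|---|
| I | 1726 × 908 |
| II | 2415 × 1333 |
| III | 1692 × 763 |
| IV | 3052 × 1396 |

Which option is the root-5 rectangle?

Target root-5 ≈ 2.236.
I: 1.901 (Δ0.335)  II: 1.812 (Δ0.424)  III: 2.218 (Δ0.018)  IV: 2.186 (Δ0.050)

III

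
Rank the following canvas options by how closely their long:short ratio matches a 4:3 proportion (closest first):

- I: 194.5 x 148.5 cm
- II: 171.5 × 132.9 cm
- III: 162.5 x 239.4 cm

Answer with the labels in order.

I: 194.5/148.5 ≈ 1.310 → |1.310 − 1.333| = 0.023
II: 171.5/132.9 ≈ 1.290 → |1.290 − 1.333| = 0.043
III: 239.4/162.5 ≈ 1.473 → |1.473 − 1.333| = 0.140

I, II, III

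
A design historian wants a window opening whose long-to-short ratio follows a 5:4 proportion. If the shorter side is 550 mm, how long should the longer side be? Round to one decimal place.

687.5 mm

5:4 = 1.25000.
Longer side = 550 × 1.25000 ≈ 687.500 → 687.5 mm.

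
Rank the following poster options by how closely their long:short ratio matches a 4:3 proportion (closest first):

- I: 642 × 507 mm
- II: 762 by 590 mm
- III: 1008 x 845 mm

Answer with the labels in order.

II, I, III

I: 642/507 ≈ 1.266 → |1.266 − 1.333| = 0.067
II: 762/590 ≈ 1.292 → |1.292 − 1.333| = 0.041
III: 1008/845 ≈ 1.193 → |1.193 − 1.333| = 0.140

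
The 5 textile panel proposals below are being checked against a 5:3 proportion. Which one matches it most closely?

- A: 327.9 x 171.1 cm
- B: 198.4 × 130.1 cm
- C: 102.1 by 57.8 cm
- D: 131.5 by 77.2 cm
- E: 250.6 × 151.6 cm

Target 5:3 ≈ 1.667.
A: 1.916 (Δ0.249)  B: 1.525 (Δ0.142)  C: 1.766 (Δ0.099)  D: 1.703 (Δ0.036)  E: 1.653 (Δ0.014)

E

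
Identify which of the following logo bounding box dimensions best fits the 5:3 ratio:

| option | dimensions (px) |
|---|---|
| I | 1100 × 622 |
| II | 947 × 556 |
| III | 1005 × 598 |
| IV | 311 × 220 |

III

Target 5:3 ≈ 1.667.
I: 1.768 (Δ0.101)  II: 1.703 (Δ0.036)  III: 1.681 (Δ0.014)  IV: 1.414 (Δ0.253)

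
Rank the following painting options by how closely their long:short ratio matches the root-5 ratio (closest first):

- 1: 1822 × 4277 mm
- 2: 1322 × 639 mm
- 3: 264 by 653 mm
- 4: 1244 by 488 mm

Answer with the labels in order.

1, 2, 3, 4

Ratios: 1 = 4277 / 1822 ≈ 2.347; 2 = 1322 / 639 ≈ 2.069; 3 = 653 / 264 ≈ 2.473; 4 = 1244 / 488 ≈ 2.549.
|Δ from 2.236|: 1 0.111; 2 0.167; 3 0.237; 4 0.313.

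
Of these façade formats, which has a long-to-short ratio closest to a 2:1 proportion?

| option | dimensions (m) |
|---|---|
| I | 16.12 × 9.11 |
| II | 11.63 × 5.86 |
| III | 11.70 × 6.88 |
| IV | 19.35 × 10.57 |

II

Ratios (long/short): I ≈ 1.769; II ≈ 1.985; III ≈ 1.701; IV ≈ 1.831.
2:1 ≈ 2.000; option II is nearest (Δ 0.015).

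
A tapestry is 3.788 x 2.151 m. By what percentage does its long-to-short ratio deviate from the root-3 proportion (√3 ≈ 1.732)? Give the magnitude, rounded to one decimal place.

1.7%

Ratio = 3.788 / 2.151 ≈ 1.7610.
Ideal root-3 ≈ 1.7321. |1.7610 − 1.7321| / 1.7321 ≈ 1.67% → 1.7%.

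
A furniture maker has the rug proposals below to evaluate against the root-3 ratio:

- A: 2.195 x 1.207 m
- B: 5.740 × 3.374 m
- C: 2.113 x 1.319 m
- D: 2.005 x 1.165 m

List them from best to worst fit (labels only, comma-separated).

A: 2.195/1.207 ≈ 1.819 → |1.819 − 1.732| = 0.087
B: 5.740/3.374 ≈ 1.701 → |1.701 − 1.732| = 0.031
C: 2.113/1.319 ≈ 1.602 → |1.602 − 1.732| = 0.130
D: 2.005/1.165 ≈ 1.721 → |1.721 − 1.732| = 0.011

D, B, A, C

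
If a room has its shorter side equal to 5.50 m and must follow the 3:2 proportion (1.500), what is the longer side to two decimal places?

3:2 = 1.50000.
Longer side = 5.50 × 1.50000 ≈ 8.2500 → 8.25 m.

8.25 m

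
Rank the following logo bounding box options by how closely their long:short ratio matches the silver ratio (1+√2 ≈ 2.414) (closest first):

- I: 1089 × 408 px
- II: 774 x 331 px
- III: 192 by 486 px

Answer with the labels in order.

I: 1089/408 ≈ 2.669 → |2.669 − 2.414| = 0.255
II: 774/331 ≈ 2.338 → |2.338 − 2.414| = 0.076
III: 486/192 ≈ 2.531 → |2.531 − 2.414| = 0.117

II, III, I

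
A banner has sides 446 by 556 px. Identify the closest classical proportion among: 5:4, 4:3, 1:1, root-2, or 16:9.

Ratio = 556 / 446 ≈ 1.247.
Distances: 5:4 1.250 (Δ 0.003); 4:3 1.333 (Δ 0.086); 1:1 1.000 (Δ 0.247); root-2 1.414 (Δ 0.167); 16:9 1.778 (Δ 0.531).

5:4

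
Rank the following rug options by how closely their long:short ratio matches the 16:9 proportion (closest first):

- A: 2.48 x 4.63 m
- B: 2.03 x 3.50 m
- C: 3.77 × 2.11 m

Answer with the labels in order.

C, B, A

A: 4.63/2.48 ≈ 1.867 → |1.867 − 1.778| = 0.089
B: 3.50/2.03 ≈ 1.724 → |1.724 − 1.778| = 0.054
C: 3.77/2.11 ≈ 1.787 → |1.787 − 1.778| = 0.009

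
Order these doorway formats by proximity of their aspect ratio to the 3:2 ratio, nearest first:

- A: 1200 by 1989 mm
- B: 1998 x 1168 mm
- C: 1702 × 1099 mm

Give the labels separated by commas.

A: 1989/1200 ≈ 1.657 → |1.657 − 1.500| = 0.157
B: 1998/1168 ≈ 1.711 → |1.711 − 1.500| = 0.211
C: 1702/1099 ≈ 1.549 → |1.549 − 1.500| = 0.049

C, A, B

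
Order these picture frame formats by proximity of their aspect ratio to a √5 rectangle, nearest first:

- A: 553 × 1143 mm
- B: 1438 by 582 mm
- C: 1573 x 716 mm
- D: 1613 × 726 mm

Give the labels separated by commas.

D, C, A, B

A: 1143/553 ≈ 2.067 → |2.067 − 2.236| = 0.169
B: 1438/582 ≈ 2.471 → |2.471 − 2.236| = 0.235
C: 1573/716 ≈ 2.197 → |2.197 − 2.236| = 0.039
D: 1613/726 ≈ 2.222 → |2.222 − 2.236| = 0.014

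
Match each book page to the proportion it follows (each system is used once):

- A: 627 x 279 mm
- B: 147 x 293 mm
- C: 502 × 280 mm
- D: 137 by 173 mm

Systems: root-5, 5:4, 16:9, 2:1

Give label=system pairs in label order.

A = 627/279 ≈ 2.247 → root-5 (2.236)
B = 293/147 ≈ 1.993 → 2:1 (2.000)
C = 502/280 ≈ 1.793 → 16:9 (1.778)
D = 173/137 ≈ 1.263 → 5:4 (1.250)

A=root-5, B=2:1, C=16:9, D=5:4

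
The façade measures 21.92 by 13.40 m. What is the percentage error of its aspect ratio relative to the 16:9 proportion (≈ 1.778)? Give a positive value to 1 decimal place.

Ratio = 21.92 / 13.40 ≈ 1.6358.
Ideal 16:9 ≈ 1.7778. |1.6358 − 1.7778| / 1.7778 ≈ 7.99% → 8.0%.

8.0%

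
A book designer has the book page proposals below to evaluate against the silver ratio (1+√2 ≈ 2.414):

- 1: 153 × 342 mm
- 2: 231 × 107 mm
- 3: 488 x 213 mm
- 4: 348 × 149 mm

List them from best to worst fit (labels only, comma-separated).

1: 342/153 ≈ 2.235 → |2.235 − 2.414| = 0.179
2: 231/107 ≈ 2.159 → |2.159 − 2.414| = 0.255
3: 488/213 ≈ 2.291 → |2.291 − 2.414| = 0.123
4: 348/149 ≈ 2.336 → |2.336 − 2.414| = 0.078

4, 3, 1, 2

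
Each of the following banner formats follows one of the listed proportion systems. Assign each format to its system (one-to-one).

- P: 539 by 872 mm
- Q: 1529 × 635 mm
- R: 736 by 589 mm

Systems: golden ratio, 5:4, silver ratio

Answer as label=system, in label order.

Ratios: P ≈ 1.618; Q ≈ 2.408; R ≈ 1.250.
Targets: golden ratio ≈ 1.618; 5:4 ≈ 1.250; silver ratio ≈ 2.414.

P=golden ratio, Q=silver ratio, R=5:4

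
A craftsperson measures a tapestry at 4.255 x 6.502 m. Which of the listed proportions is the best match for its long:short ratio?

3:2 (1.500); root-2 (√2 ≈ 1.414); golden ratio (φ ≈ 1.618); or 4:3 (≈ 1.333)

3:2

6.502/4.255 ≈ 1.528. Nearest candidates are 3:2 (1.500, off by 0.028) and golden ratio (1.618, off by 0.090).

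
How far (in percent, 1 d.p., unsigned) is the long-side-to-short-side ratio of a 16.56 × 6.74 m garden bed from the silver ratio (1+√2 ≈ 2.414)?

Ratio = 16.56 / 6.74 ≈ 2.4570.
Ideal silver ratio ≈ 2.4142. |2.4570 − 2.4142| / 2.4142 ≈ 1.77% → 1.8%.

1.8%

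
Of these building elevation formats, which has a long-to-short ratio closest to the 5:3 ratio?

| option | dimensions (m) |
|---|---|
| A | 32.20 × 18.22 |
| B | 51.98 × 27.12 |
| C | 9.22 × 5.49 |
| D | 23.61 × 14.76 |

C

Target 5:3 ≈ 1.667.
A: 1.767 (Δ0.100)  B: 1.917 (Δ0.250)  C: 1.679 (Δ0.012)  D: 1.600 (Δ0.067)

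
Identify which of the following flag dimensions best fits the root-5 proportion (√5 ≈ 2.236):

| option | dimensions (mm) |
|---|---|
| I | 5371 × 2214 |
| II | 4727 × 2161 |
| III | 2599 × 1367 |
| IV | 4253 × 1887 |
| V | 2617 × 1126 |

Target root-5 ≈ 2.236.
I: 2.426 (Δ0.190)  II: 2.187 (Δ0.049)  III: 1.901 (Δ0.335)  IV: 2.254 (Δ0.018)  V: 2.324 (Δ0.088)

IV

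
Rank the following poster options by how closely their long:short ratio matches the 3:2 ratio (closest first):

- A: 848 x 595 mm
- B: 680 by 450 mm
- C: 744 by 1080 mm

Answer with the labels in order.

A: 848/595 ≈ 1.425 → |1.425 − 1.500| = 0.075
B: 680/450 ≈ 1.511 → |1.511 − 1.500| = 0.011
C: 1080/744 ≈ 1.452 → |1.452 − 1.500| = 0.048

B, C, A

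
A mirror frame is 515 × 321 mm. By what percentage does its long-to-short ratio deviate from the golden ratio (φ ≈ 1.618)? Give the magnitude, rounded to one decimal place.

Ratio = 515 / 321 ≈ 1.6044.
Ideal golden ratio ≈ 1.6180. |1.6044 − 1.6180| / 1.6180 ≈ 0.84% → 0.8%.

0.8%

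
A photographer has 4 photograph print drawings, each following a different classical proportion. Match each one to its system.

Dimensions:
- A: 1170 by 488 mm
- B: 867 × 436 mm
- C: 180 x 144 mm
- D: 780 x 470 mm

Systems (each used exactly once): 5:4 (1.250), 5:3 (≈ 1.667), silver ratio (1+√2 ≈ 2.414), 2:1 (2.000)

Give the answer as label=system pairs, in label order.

Ratios: A ≈ 2.398; B ≈ 1.989; C ≈ 1.250; D ≈ 1.660.
Targets: 5:4 ≈ 1.250; 5:3 ≈ 1.667; silver ratio ≈ 2.414; 2:1 ≈ 2.000.

A=silver ratio, B=2:1, C=5:4, D=5:3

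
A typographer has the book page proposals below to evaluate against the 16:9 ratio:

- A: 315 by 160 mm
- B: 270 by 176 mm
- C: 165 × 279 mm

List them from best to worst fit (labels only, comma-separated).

C, A, B

A: 315/160 ≈ 1.969 → |1.969 − 1.778| = 0.191
B: 270/176 ≈ 1.534 → |1.534 − 1.778| = 0.244
C: 279/165 ≈ 1.691 → |1.691 − 1.778| = 0.087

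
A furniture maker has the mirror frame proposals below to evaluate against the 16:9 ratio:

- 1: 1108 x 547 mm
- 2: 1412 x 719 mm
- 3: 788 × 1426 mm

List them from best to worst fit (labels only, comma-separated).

3, 2, 1

Ratios: 1 = 1108 / 547 ≈ 2.026; 2 = 1412 / 719 ≈ 1.964; 3 = 1426 / 788 ≈ 1.810.
|Δ from 1.778|: 1 0.248; 2 0.186; 3 0.032.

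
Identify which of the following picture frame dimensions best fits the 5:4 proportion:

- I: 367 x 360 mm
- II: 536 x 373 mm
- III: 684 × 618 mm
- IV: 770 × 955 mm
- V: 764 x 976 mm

Ratios (long/short): I ≈ 1.019; II ≈ 1.437; III ≈ 1.107; IV ≈ 1.240; V ≈ 1.277.
5:4 ≈ 1.250; option IV is nearest (Δ 0.010).

IV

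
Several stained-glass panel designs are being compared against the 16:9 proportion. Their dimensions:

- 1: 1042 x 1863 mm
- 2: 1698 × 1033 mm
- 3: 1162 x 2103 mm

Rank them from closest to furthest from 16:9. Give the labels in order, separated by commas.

1, 3, 2

Ratios: 1 = 1863 / 1042 ≈ 1.788; 2 = 1698 / 1033 ≈ 1.644; 3 = 2103 / 1162 ≈ 1.810.
|Δ from 1.778|: 1 0.010; 2 0.134; 3 0.032.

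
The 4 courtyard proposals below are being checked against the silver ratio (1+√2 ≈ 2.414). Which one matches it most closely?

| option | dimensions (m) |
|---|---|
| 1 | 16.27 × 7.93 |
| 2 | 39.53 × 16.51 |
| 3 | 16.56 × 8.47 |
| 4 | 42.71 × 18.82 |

Target silver ratio ≈ 2.414.
1: 2.052 (Δ0.362)  2: 2.394 (Δ0.020)  3: 1.955 (Δ0.459)  4: 2.269 (Δ0.145)

2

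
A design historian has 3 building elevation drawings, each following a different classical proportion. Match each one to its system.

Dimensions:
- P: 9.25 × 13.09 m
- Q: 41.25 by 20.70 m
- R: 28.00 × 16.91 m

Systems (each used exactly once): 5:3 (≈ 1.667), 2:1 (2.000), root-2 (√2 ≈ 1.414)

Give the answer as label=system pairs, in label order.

P = 13.09/9.25 ≈ 1.415 → root-2 (1.414)
Q = 41.25/20.70 ≈ 1.993 → 2:1 (2.000)
R = 28.00/16.91 ≈ 1.656 → 5:3 (1.667)

P=root-2, Q=2:1, R=5:3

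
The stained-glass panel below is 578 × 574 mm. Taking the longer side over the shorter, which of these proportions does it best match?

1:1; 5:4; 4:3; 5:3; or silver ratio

1:1

Ratio = 578 / 574 ≈ 1.007.
Distances: 1:1 1.000 (Δ 0.007); 5:4 1.250 (Δ 0.243); 4:3 1.333 (Δ 0.326); 5:3 1.667 (Δ 0.660); silver ratio 2.414 (Δ 1.407).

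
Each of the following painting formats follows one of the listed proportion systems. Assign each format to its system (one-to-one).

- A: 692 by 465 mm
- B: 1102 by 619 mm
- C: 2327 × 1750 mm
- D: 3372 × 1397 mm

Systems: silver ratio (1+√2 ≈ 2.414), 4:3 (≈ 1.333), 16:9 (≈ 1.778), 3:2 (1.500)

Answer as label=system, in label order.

A = 692/465 ≈ 1.488 → 3:2 (1.500)
B = 1102/619 ≈ 1.780 → 16:9 (1.778)
C = 2327/1750 ≈ 1.330 → 4:3 (1.333)
D = 3372/1397 ≈ 2.414 → silver ratio (2.414)

A=3:2, B=16:9, C=4:3, D=silver ratio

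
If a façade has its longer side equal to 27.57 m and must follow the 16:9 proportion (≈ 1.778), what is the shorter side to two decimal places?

15.51 m

16:9 ≈ 1.77778.
Shorter side = 27.57 ÷ 1.77778 ≈ 15.5081 → 15.51 m.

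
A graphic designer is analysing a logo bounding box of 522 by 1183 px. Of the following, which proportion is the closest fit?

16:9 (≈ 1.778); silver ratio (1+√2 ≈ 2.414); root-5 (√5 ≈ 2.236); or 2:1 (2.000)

root-5

1183/522 ≈ 2.266. Nearest candidates are root-5 (2.236, off by 0.030) and silver ratio (2.414, off by 0.148).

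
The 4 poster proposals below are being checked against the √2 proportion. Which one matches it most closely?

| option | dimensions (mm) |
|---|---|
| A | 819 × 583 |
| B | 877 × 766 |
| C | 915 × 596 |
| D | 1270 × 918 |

Ratios (long/short): A ≈ 1.405; B ≈ 1.145; C ≈ 1.535; D ≈ 1.383.
root-2 ≈ 1.414; option A is nearest (Δ 0.009).

A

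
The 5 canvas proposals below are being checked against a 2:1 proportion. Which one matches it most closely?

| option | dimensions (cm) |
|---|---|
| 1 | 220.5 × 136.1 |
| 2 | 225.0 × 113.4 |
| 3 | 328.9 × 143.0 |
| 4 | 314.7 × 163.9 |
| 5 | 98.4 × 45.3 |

2

Ratios (long/short): 1 ≈ 1.620; 2 ≈ 1.984; 3 ≈ 2.300; 4 ≈ 1.920; 5 ≈ 2.172.
2:1 ≈ 2.000; option 2 is nearest (Δ 0.016).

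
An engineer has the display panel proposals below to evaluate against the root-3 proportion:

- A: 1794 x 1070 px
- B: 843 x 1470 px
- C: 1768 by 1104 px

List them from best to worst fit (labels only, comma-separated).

Ratios: A = 1794 / 1070 ≈ 1.677; B = 1470 / 843 ≈ 1.744; C = 1768 / 1104 ≈ 1.601.
|Δ from 1.732|: A 0.055; B 0.012; C 0.131.

B, A, C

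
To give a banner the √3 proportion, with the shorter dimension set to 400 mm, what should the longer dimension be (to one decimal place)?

692.8 mm

root-3 ≈ 1.73205.
Longer side = 400 × 1.73205 ≈ 692.820 → 692.8 mm.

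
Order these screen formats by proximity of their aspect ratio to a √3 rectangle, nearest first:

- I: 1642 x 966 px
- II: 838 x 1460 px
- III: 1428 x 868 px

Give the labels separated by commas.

II, I, III

I: 1642/966 ≈ 1.700 → |1.700 − 1.732| = 0.032
II: 1460/838 ≈ 1.742 → |1.742 − 1.732| = 0.010
III: 1428/868 ≈ 1.645 → |1.645 − 1.732| = 0.087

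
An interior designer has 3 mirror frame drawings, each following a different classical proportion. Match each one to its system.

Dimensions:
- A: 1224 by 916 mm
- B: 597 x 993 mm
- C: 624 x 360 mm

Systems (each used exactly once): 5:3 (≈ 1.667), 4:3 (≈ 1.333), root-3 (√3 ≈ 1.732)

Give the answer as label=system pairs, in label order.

A = 1224/916 ≈ 1.336 → 4:3 (1.333)
B = 993/597 ≈ 1.663 → 5:3 (1.667)
C = 624/360 ≈ 1.733 → root-3 (1.732)

A=4:3, B=5:3, C=root-3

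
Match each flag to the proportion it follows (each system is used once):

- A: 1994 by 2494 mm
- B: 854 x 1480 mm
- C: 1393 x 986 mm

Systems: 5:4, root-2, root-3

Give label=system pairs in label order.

A=5:4, B=root-3, C=root-2

Ratios: A ≈ 1.251; B ≈ 1.733; C ≈ 1.413.
Targets: 5:4 ≈ 1.250; root-2 ≈ 1.414; root-3 ≈ 1.732.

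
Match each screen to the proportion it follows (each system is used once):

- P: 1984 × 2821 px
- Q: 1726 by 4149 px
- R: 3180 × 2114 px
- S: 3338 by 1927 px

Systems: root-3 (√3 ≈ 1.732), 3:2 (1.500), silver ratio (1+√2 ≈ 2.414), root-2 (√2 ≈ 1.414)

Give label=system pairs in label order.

P=root-2, Q=silver ratio, R=3:2, S=root-3

P = 2821/1984 ≈ 1.422 → root-2 (1.414)
Q = 4149/1726 ≈ 2.404 → silver ratio (2.414)
R = 3180/2114 ≈ 1.504 → 3:2 (1.500)
S = 3338/1927 ≈ 1.732 → root-3 (1.732)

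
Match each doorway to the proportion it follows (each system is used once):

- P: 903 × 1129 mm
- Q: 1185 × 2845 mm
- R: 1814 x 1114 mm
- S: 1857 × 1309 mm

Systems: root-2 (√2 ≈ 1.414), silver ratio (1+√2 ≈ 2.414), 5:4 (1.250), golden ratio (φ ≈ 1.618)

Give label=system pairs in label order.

P=5:4, Q=silver ratio, R=golden ratio, S=root-2

Ratios: P ≈ 1.250; Q ≈ 2.401; R ≈ 1.628; S ≈ 1.419.
Targets: root-2 ≈ 1.414; silver ratio ≈ 2.414; 5:4 ≈ 1.250; golden ratio ≈ 1.618.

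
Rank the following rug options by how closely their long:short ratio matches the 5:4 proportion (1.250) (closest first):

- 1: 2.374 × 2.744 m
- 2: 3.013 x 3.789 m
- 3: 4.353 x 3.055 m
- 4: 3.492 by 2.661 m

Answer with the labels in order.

1: 2.744/2.374 ≈ 1.156 → |1.156 − 1.250| = 0.094
2: 3.789/3.013 ≈ 1.258 → |1.258 − 1.250| = 0.008
3: 4.353/3.055 ≈ 1.425 → |1.425 − 1.250| = 0.175
4: 3.492/2.661 ≈ 1.312 → |1.312 − 1.250| = 0.062

2, 4, 1, 3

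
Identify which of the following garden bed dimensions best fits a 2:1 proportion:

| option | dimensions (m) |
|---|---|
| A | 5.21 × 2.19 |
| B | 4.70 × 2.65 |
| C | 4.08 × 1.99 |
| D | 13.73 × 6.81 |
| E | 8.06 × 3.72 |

Ratios (long/short): A ≈ 2.379; B ≈ 1.774; C ≈ 2.050; D ≈ 2.016; E ≈ 2.167.
2:1 ≈ 2.000; option D is nearest (Δ 0.016).

D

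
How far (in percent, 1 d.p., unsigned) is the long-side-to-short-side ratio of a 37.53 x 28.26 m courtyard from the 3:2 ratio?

11.5%

Ratio = 37.53 / 28.26 ≈ 1.3280.
Ideal 3:2 = 1.5000. |1.3280 − 1.5000| / 1.5000 ≈ 11.47% → 11.5%.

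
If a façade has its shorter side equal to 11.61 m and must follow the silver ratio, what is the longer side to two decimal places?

28.03 m

silver ratio ≈ 2.41421.
Longer side = 11.61 × 2.41421 ≈ 28.0290 → 28.03 m.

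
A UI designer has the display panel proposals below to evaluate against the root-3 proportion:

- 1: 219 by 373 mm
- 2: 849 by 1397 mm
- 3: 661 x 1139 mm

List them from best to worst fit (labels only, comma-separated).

1: 373/219 ≈ 1.703 → |1.703 − 1.732| = 0.029
2: 1397/849 ≈ 1.645 → |1.645 − 1.732| = 0.087
3: 1139/661 ≈ 1.723 → |1.723 − 1.732| = 0.009

3, 1, 2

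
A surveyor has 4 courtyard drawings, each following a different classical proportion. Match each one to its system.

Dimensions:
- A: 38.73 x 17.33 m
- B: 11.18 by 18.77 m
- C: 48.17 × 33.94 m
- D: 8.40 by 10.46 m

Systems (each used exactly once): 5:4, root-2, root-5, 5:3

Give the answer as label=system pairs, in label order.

A=root-5, B=5:3, C=root-2, D=5:4

A = 38.73/17.33 ≈ 2.235 → root-5 (2.236)
B = 18.77/11.18 ≈ 1.679 → 5:3 (1.667)
C = 48.17/33.94 ≈ 1.419 → root-2 (1.414)
D = 10.46/8.40 ≈ 1.245 → 5:4 (1.250)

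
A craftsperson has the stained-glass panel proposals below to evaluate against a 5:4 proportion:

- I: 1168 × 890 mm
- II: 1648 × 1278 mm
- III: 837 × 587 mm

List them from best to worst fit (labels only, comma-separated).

II, I, III

I: 1168/890 ≈ 1.312 → |1.312 − 1.250| = 0.062
II: 1648/1278 ≈ 1.290 → |1.290 − 1.250| = 0.040
III: 837/587 ≈ 1.426 → |1.426 − 1.250| = 0.176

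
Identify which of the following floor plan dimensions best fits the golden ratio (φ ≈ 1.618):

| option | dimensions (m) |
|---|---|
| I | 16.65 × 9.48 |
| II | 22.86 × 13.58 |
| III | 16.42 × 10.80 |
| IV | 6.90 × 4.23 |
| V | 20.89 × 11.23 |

IV

Ratios (long/short): I ≈ 1.756; II ≈ 1.683; III ≈ 1.520; IV ≈ 1.631; V ≈ 1.860.
golden ratio ≈ 1.618; option IV is nearest (Δ 0.013).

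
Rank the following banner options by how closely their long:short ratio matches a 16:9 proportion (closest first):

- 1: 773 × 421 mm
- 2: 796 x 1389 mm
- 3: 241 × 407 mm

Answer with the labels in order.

Ratios: 1 = 773 / 421 ≈ 1.836; 2 = 1389 / 796 ≈ 1.745; 3 = 407 / 241 ≈ 1.689.
|Δ from 1.778|: 1 0.058; 2 0.033; 3 0.089.

2, 1, 3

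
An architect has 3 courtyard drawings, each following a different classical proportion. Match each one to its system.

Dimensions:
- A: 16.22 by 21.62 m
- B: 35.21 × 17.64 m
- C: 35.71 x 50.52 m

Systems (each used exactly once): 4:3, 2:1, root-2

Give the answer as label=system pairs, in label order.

A=4:3, B=2:1, C=root-2

Ratios: A ≈ 1.333; B ≈ 1.996; C ≈ 1.415.
Targets: 4:3 ≈ 1.333; 2:1 ≈ 2.000; root-2 ≈ 1.414.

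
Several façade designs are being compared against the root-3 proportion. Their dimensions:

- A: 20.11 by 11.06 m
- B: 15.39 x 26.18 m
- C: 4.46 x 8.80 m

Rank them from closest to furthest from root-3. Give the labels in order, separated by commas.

A: 20.11/11.06 ≈ 1.818 → |1.818 − 1.732| = 0.086
B: 26.18/15.39 ≈ 1.701 → |1.701 − 1.732| = 0.031
C: 8.80/4.46 ≈ 1.973 → |1.973 − 1.732| = 0.241

B, A, C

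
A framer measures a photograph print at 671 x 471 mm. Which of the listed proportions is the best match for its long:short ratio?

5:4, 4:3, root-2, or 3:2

root-2

Ratio = 671 / 471 ≈ 1.425.
Distances: 5:4 1.250 (Δ 0.175); 4:3 1.333 (Δ 0.092); root-2 1.414 (Δ 0.011); 3:2 1.500 (Δ 0.075).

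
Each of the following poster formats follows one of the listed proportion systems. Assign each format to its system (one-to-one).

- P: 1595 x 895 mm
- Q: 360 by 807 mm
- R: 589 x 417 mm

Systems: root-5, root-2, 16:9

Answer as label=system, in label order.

P = 1595/895 ≈ 1.782 → 16:9 (1.778)
Q = 807/360 ≈ 2.242 → root-5 (2.236)
R = 589/417 ≈ 1.412 → root-2 (1.414)

P=16:9, Q=root-5, R=root-2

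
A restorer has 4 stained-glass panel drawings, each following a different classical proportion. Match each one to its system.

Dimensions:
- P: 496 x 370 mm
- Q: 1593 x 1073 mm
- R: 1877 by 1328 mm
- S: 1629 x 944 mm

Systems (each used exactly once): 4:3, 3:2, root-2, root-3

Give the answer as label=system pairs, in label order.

P = 496/370 ≈ 1.341 → 4:3 (1.333)
Q = 1593/1073 ≈ 1.485 → 3:2 (1.500)
R = 1877/1328 ≈ 1.413 → root-2 (1.414)
S = 1629/944 ≈ 1.726 → root-3 (1.732)

P=4:3, Q=3:2, R=root-2, S=root-3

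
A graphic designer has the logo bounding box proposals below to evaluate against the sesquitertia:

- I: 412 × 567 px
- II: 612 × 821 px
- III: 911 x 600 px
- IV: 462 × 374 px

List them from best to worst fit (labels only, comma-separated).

II, I, IV, III

Ratios: I = 567 / 412 ≈ 1.376; II = 821 / 612 ≈ 1.342; III = 911 / 600 ≈ 1.518; IV = 462 / 374 ≈ 1.235.
|Δ from 1.333|: I 0.043; II 0.009; III 0.185; IV 0.098.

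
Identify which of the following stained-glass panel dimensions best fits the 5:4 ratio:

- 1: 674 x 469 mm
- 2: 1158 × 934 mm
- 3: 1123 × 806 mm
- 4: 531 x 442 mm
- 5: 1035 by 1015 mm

2

Target 5:4 ≈ 1.250.
1: 1.437 (Δ0.187)  2: 1.240 (Δ0.010)  3: 1.393 (Δ0.143)  4: 1.201 (Δ0.049)  5: 1.020 (Δ0.230)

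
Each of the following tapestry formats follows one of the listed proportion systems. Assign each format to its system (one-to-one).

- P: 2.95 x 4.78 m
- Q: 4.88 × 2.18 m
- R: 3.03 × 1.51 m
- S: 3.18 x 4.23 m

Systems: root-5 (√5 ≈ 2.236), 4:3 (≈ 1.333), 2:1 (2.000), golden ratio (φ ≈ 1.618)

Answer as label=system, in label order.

P=golden ratio, Q=root-5, R=2:1, S=4:3

Ratios: P ≈ 1.620; Q ≈ 2.239; R ≈ 2.007; S ≈ 1.330.
Targets: root-5 ≈ 2.236; 4:3 ≈ 1.333; 2:1 ≈ 2.000; golden ratio ≈ 1.618.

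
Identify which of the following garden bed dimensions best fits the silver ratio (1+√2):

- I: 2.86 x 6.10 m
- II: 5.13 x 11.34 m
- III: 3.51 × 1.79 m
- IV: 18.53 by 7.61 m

IV

Target silver ratio ≈ 2.414.
I: 2.133 (Δ0.281)  II: 2.211 (Δ0.203)  III: 1.961 (Δ0.453)  IV: 2.435 (Δ0.021)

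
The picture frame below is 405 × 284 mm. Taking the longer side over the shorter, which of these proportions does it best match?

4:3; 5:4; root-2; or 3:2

root-2

405/284 ≈ 1.426. Nearest candidates are root-2 (1.414, off by 0.012) and 3:2 (1.500, off by 0.074).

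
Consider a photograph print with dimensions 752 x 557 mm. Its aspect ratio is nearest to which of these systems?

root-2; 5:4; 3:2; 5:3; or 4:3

4:3

Ratio = 752 / 557 ≈ 1.350.
Distances: root-2 1.414 (Δ 0.064); 5:4 1.250 (Δ 0.100); 3:2 1.500 (Δ 0.150); 5:3 1.667 (Δ 0.317); 4:3 1.333 (Δ 0.017).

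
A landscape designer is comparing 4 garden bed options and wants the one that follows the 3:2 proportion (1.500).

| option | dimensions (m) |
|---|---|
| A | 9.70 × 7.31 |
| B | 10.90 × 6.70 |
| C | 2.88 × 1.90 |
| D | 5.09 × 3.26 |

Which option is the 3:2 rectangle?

C

Ratios (long/short): A ≈ 1.327; B ≈ 1.627; C ≈ 1.516; D ≈ 1.561.
3:2 ≈ 1.500; option C is nearest (Δ 0.016).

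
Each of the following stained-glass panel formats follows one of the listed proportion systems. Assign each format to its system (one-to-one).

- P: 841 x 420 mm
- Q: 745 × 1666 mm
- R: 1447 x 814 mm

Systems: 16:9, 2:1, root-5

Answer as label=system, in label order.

P=2:1, Q=root-5, R=16:9

Ratios: P ≈ 2.002; Q ≈ 2.236; R ≈ 1.778.
Targets: 16:9 ≈ 1.778; 2:1 ≈ 2.000; root-5 ≈ 2.236.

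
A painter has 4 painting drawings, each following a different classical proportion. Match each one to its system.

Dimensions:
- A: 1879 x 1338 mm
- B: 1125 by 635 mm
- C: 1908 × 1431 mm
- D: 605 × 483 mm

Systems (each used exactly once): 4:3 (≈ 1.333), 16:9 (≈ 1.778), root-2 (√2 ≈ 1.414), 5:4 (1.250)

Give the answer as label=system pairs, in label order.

A=root-2, B=16:9, C=4:3, D=5:4

Ratios: A ≈ 1.404; B ≈ 1.772; C ≈ 1.333; D ≈ 1.253.
Targets: 4:3 ≈ 1.333; 16:9 ≈ 1.778; root-2 ≈ 1.414; 5:4 ≈ 1.250.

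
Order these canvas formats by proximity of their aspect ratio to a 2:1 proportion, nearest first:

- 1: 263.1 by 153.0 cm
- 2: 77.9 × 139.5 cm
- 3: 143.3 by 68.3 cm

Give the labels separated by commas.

Ratios: 1 = 263.1 / 153.0 ≈ 1.720; 2 = 139.5 / 77.9 ≈ 1.791; 3 = 143.3 / 68.3 ≈ 2.098.
|Δ from 2.000|: 1 0.280; 2 0.209; 3 0.098.

3, 2, 1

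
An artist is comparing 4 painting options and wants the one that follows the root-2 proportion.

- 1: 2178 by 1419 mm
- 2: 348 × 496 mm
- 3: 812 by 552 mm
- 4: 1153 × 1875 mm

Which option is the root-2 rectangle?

Target root-2 ≈ 1.414.
1: 1.535 (Δ0.121)  2: 1.425 (Δ0.011)  3: 1.471 (Δ0.057)  4: 1.626 (Δ0.212)

2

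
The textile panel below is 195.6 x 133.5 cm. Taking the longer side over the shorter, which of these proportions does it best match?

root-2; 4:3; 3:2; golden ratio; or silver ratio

3:2

195.6/133.5 ≈ 1.465. Nearest candidates are 3:2 (1.500, off by 0.035) and root-2 (1.414, off by 0.051).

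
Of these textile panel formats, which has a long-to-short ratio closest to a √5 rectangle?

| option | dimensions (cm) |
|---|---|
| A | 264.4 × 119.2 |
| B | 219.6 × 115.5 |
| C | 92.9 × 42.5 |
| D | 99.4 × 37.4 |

A

Ratios (long/short): A ≈ 2.218; B ≈ 1.901; C ≈ 2.186; D ≈ 2.658.
root-5 ≈ 2.236; option A is nearest (Δ 0.018).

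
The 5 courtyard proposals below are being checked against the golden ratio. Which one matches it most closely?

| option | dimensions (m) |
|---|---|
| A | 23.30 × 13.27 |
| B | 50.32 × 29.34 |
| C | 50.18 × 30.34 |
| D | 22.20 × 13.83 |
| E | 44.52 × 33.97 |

D

Target golden ratio ≈ 1.618.
A: 1.756 (Δ0.138)  B: 1.715 (Δ0.097)  C: 1.654 (Δ0.036)  D: 1.605 (Δ0.013)  E: 1.311 (Δ0.307)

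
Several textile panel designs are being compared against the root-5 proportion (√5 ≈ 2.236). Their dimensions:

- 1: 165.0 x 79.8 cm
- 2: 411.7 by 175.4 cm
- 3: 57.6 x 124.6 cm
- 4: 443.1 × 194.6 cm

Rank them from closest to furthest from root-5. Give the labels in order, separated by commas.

4, 3, 2, 1

Ratios: 1 = 165.0 / 79.8 ≈ 2.068; 2 = 411.7 / 175.4 ≈ 2.347; 3 = 124.6 / 57.6 ≈ 2.163; 4 = 443.1 / 194.6 ≈ 2.277.
|Δ from 2.236|: 1 0.168; 2 0.111; 3 0.073; 4 0.041.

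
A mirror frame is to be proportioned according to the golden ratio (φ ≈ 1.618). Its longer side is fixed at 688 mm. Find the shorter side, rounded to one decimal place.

golden ratio ≈ 1.61803.
Shorter side = 688 ÷ 1.61803 ≈ 425.208 → 425.2 mm.

425.2 mm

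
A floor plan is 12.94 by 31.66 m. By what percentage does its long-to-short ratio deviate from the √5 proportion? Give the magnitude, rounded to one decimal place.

9.4%

Ratio = 31.66 / 12.94 ≈ 2.4467.
Ideal root-5 ≈ 2.2361. |2.4467 − 2.2361| / 2.2361 ≈ 9.42% → 9.4%.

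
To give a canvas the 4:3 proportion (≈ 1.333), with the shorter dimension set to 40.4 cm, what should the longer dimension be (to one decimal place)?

4:3 ≈ 1.33333.
Longer side = 40.4 × 1.33333 ≈ 53.867 → 53.9 cm.

53.9 cm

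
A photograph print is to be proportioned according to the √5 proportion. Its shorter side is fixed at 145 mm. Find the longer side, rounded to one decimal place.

324.2 mm

root-5 ≈ 2.23607.
Longer side = 145 × 2.23607 ≈ 324.230 → 324.2 mm.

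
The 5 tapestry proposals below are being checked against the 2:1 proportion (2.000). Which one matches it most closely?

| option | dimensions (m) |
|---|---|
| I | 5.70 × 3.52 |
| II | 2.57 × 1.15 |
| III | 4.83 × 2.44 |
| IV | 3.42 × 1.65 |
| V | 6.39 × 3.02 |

Target 2:1 ≈ 2.000.
I: 1.619 (Δ0.381)  II: 2.235 (Δ0.235)  III: 1.980 (Δ0.020)  IV: 2.073 (Δ0.073)  V: 2.116 (Δ0.116)

III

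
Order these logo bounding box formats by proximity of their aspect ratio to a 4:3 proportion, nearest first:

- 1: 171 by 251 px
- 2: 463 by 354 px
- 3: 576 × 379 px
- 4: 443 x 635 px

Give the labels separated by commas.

2, 4, 1, 3

1: 251/171 ≈ 1.468 → |1.468 − 1.333| = 0.135
2: 463/354 ≈ 1.308 → |1.308 − 1.333| = 0.025
3: 576/379 ≈ 1.520 → |1.520 − 1.333| = 0.187
4: 635/443 ≈ 1.433 → |1.433 − 1.333| = 0.100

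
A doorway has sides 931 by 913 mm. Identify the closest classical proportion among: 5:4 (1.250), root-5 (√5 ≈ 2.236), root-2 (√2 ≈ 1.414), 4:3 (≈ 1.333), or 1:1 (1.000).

1:1

Ratio = 931 / 913 ≈ 1.020.
Distances: 5:4 1.250 (Δ 0.230); root-5 2.236 (Δ 1.216); root-2 1.414 (Δ 0.394); 4:3 1.333 (Δ 0.313); 1:1 1.000 (Δ 0.020).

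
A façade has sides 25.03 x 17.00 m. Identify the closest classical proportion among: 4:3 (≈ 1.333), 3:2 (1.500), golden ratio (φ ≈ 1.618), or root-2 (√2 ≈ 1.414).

3:2

Ratio = 25.03 / 17.00 ≈ 1.472.
Distances: 4:3 1.333 (Δ 0.139); 3:2 1.500 (Δ 0.028); golden ratio 1.618 (Δ 0.146); root-2 1.414 (Δ 0.058).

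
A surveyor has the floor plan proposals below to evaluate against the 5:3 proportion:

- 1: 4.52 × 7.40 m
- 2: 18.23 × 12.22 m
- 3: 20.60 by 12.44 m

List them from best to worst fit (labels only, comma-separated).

Ratios: 1 = 7.40 / 4.52 ≈ 1.637; 2 = 18.23 / 12.22 ≈ 1.492; 3 = 20.60 / 12.44 ≈ 1.656.
|Δ from 1.667|: 1 0.030; 2 0.175; 3 0.011.

3, 1, 2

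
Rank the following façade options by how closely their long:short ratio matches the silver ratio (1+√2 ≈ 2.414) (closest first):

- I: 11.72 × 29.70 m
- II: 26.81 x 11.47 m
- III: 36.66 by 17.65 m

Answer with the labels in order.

Ratios: I = 29.70 / 11.72 ≈ 2.534; II = 26.81 / 11.47 ≈ 2.337; III = 36.66 / 17.65 ≈ 2.077.
|Δ from 2.414|: I 0.120; II 0.077; III 0.337.

II, I, III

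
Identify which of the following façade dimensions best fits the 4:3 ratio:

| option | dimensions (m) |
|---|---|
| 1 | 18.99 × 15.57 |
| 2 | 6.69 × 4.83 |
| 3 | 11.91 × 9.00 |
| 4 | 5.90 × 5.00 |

3

Target 4:3 ≈ 1.333.
1: 1.220 (Δ0.113)  2: 1.385 (Δ0.052)  3: 1.323 (Δ0.010)  4: 1.180 (Δ0.153)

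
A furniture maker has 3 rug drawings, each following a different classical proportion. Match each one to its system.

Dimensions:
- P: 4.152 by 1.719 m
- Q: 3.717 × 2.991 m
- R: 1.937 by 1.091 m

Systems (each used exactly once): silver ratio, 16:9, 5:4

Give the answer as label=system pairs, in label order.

P=silver ratio, Q=5:4, R=16:9

Ratios: P ≈ 2.415; Q ≈ 1.243; R ≈ 1.775.
Targets: silver ratio ≈ 2.414; 16:9 ≈ 1.778; 5:4 ≈ 1.250.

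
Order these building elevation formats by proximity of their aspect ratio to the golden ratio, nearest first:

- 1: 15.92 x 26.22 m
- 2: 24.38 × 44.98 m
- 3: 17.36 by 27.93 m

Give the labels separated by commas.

3, 1, 2

Ratios: 1 = 26.22 / 15.92 ≈ 1.647; 2 = 44.98 / 24.38 ≈ 1.845; 3 = 27.93 / 17.36 ≈ 1.609.
|Δ from 1.618|: 1 0.029; 2 0.227; 3 0.009.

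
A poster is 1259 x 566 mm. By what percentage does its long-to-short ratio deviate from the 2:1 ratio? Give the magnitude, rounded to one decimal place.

Ratio = 1259 / 566 ≈ 2.2244.
Ideal 2:1 = 2.0000. |2.2244 − 2.0000| / 2.0000 ≈ 11.22% → 11.2%.

11.2%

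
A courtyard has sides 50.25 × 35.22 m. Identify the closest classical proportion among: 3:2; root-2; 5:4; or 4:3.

root-2

Ratio = 50.25 / 35.22 ≈ 1.427.
Distances: 3:2 1.500 (Δ 0.073); root-2 1.414 (Δ 0.013); 5:4 1.250 (Δ 0.177); 4:3 1.333 (Δ 0.094).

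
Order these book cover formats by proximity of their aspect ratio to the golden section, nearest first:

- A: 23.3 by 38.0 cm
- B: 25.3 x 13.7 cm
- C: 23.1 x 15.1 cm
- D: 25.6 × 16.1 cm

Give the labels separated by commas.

A: 38.0/23.3 ≈ 1.631 → |1.631 − 1.618| = 0.013
B: 25.3/13.7 ≈ 1.847 → |1.847 − 1.618| = 0.229
C: 23.1/15.1 ≈ 1.530 → |1.530 − 1.618| = 0.088
D: 25.6/16.1 ≈ 1.590 → |1.590 − 1.618| = 0.028

A, D, C, B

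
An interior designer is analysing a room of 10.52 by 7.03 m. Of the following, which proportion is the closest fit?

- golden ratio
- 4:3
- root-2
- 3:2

Ratio = 10.52 / 7.03 ≈ 1.496.
Distances: golden ratio 1.618 (Δ 0.122); 4:3 1.333 (Δ 0.163); root-2 1.414 (Δ 0.082); 3:2 1.500 (Δ 0.004).

3:2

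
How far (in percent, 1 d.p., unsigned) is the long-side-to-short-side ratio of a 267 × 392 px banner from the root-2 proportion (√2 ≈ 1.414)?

3.8%

Ratio = 392 / 267 ≈ 1.4682.
Ideal root-2 ≈ 1.4142. |1.4682 − 1.4142| / 1.4142 ≈ 3.82% → 3.8%.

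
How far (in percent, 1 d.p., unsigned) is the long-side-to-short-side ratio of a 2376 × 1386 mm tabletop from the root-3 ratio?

1.0%

Ratio = 2376 / 1386 ≈ 1.7143.
Ideal root-3 ≈ 1.7321. |1.7143 − 1.7321| / 1.7321 ≈ 1.03% → 1.0%.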